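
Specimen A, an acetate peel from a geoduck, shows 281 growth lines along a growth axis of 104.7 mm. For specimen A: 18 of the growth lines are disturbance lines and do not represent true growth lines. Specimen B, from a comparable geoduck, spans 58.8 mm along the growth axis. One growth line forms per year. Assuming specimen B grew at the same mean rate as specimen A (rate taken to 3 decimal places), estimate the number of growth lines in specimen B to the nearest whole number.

148 growth lines

Specimen A: true growth line count = 281 − 18 = 263.
A: Extension rate ≈ 104.7 / 263 = 0.398 mm/yr.
B spans 58.8 / 0.398 = 147.74 years ≈ 148 growth lines.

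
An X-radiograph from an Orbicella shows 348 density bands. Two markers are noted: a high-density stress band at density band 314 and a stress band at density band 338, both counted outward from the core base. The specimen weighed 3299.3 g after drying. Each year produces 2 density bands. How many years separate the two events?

338 − 314 = 24 density bands lie between the two events.
24 density bands at 2 per year is 24 / 2 = 12 years.

12 years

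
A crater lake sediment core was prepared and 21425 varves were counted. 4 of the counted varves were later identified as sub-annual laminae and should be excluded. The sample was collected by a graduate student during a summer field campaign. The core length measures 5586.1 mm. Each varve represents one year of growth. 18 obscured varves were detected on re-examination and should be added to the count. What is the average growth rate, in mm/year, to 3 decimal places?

True varve count = 21425 − 4 + 18 = 21439.
Extension rate ≈ 5586.1 / 21439 = 0.261 mm/year.

0.261 mm/year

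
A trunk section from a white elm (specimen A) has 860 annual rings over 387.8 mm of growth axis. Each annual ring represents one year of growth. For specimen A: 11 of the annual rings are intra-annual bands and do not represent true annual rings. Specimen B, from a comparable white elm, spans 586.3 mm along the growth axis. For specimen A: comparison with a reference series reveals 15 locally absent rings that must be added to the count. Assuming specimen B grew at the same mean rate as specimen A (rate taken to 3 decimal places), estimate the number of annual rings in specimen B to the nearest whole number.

Specimen A: adjusted count: 860 − 11 + 15 = 864 annual rings.
A: 387.8 mm over 864 years gives 387.8 / 864 ≈ 0.449 mm per year.
For B, 586.3 / 0.449 = 1305.79 years ≈ 1306 annual rings.

1306 annual rings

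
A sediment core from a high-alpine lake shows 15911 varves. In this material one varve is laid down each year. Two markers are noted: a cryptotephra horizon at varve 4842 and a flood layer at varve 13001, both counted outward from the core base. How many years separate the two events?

8159 years

Separation: 13001 − 4842 = 8159 varves.
At one varve per year, 8159 years elapsed between them.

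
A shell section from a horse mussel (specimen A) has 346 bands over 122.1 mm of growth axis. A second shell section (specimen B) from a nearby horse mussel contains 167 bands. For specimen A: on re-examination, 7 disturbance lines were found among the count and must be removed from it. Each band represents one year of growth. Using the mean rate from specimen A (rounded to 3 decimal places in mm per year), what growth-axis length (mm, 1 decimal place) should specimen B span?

Specimen A: after corrections the count is 346 − 7 = 339 bands.
A: 122.1 mm over 339 years gives 122.1 / 339 ≈ 0.360 mm/year.
Length of B = 0.360 × 167 = 60.1 mm.

60.1 mm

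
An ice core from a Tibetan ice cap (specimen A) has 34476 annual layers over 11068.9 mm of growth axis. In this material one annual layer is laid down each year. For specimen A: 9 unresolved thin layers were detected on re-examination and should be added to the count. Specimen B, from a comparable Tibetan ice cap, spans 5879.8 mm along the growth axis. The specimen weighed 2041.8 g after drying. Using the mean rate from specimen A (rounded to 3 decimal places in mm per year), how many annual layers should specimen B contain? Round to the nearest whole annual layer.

Specimen A: adjusted count: 34476 + 9 = 34485 annual layers.
A: Mean rate = 11068.9 mm / 34485 years ≈ 0.321 mm/year.
For B, 5879.8 / 0.321 = 18317.13 years ≈ 18317 annual layers.

18317 annual layers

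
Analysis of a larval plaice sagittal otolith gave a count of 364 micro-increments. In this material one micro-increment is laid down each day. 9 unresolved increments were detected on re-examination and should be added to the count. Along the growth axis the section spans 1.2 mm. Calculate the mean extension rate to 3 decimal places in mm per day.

After corrections the count is 364 + 9 = 373 micro-increments.
Extension rate ≈ 1.2 / 373 = 0.003 mm per day.

0.003 mm per day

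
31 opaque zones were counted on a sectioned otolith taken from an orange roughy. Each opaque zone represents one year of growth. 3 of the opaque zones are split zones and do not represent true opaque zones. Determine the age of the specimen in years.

28 yr

Correcting the raw count gives 31 − 3 = 28 true opaque zones.
One opaque zone per year makes the duration 28 years.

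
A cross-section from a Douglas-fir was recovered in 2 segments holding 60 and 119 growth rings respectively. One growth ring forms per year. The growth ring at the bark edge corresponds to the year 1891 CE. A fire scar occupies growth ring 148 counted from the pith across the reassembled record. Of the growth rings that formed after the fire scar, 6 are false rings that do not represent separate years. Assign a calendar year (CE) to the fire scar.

Total growth rings = 60 + 119 = 179.
The fire scar sits at growth ring 148 from the pith, so 179 − 148 = 31 growth rings formed after it.
Excluding 6 false growth rings: 31 − 6 = 25.
The growth ring at the bark edge is 1891 CE, so the fire scar dates to 1891 − 25 = 1866 CE.

1866 CE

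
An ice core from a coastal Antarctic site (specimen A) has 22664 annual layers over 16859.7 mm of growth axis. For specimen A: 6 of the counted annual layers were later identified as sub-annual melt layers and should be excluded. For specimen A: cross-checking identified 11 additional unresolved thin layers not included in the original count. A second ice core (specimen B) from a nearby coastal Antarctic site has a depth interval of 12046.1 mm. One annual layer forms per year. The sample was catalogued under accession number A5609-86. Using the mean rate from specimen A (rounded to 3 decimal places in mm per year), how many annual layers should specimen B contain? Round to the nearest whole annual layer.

Specimen A: adjusted count: 22664 − 6 + 11 = 22669 annual layers.
A: Extension rate ≈ 16859.7 / 22669 = 0.744 mm/yr.
B spans 12046.1 / 0.744 = 16190.99 years ≈ 16191 annual layers.

16191 annual layers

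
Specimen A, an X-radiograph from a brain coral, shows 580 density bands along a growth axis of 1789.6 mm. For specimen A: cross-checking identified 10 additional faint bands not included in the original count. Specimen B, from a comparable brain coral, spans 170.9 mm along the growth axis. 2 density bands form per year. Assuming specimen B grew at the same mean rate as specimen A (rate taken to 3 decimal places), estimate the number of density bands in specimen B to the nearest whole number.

56 density bands

Specimen A: true density band count = 580 + 10 = 590.
Specimen A: with 2 density bands per year, 590 / 2 = 295 years.
A: Mean rate = 1789.6 mm / 295 years ≈ 6.066 mm/yr.
B spans 170.9 / 6.066 = 28.17 years; at 2 density bands per year that is 28.17 × 2 ≈ 56 density bands.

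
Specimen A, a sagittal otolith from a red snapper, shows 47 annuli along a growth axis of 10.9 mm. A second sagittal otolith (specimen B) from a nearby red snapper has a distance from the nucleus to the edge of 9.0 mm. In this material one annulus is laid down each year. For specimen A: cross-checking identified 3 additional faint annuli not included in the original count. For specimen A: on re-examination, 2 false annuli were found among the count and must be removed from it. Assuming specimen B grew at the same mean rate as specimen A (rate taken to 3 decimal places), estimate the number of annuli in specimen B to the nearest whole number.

40 annuli

Specimen A: adjusted count: 47 − 2 + 3 = 48 annuli.
A: 10.9 mm over 48 years gives 10.9 / 48 ≈ 0.227 mm/year.
Specimen B: 9.0 mm / 0.227 mm per year = 39.65 years ≈ 40 annuli.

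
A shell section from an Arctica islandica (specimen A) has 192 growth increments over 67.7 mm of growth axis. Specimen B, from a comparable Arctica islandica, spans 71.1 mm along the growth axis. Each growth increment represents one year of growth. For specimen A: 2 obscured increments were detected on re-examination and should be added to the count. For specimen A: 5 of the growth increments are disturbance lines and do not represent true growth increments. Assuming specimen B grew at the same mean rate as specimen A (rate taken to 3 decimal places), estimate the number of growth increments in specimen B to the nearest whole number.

Specimen A: adjusted count: 192 − 5 + 2 = 189 growth increments.
A: Mean rate = 67.7 mm / 189 years ≈ 0.358 mm/yr.
Specimen B: 71.1 mm / 0.358 mm per year = 198.60 years ≈ 199 growth increments.

199 growth increments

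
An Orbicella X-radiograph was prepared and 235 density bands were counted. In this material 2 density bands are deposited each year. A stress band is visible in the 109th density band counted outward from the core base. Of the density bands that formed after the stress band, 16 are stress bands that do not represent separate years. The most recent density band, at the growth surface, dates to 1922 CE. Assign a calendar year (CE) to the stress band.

1867 CE

Between density band 109 and the growth surface there are 235 − 109 = 126 density bands.
126 − 16 false = 110 true density bands after the stress band.
With 2 density bands per year, 110 / 2 = 55 years.
The density band at the growth surface is 1922 CE, so the stress band dates to 1922 − 55 = 1867 CE.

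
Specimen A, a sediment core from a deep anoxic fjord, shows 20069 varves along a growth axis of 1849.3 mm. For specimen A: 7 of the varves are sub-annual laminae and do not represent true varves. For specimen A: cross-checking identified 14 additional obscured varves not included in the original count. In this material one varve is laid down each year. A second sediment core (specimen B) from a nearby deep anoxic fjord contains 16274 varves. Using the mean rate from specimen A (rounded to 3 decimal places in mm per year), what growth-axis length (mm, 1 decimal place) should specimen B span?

1497.2 mm

Specimen A: correcting the raw count gives 20069 − 7 + 14 = 20076 true varves.
A: Extension rate ≈ 1849.3 / 20076 = 0.092 mm/yr.
Length of B = 0.092 × 16274 = 1497.2 mm.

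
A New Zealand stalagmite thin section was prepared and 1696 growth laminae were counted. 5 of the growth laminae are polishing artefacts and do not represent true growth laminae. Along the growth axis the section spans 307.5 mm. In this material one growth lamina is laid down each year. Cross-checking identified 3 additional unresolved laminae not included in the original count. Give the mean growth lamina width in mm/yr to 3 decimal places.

Adjusted count: 1696 − 5 + 3 = 1694 growth laminae.
Extension rate ≈ 307.5 / 1694 = 0.182 mm/yr.

0.182 mm/yr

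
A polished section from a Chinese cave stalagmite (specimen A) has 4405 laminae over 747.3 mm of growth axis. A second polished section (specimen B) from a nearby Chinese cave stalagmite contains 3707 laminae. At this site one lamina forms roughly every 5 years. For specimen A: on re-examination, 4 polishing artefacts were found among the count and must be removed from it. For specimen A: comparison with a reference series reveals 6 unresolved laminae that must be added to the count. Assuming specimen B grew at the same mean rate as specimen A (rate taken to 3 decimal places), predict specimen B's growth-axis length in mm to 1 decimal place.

630.2 mm

Specimen A: true lamina count = 4405 − 4 + 6 = 4407.
Specimen A: at 5 years per lamina, 4407 × 5 = 22035 years.
A: Extension rate ≈ 747.3 / 22035 = 0.034 mm/year.
Specimen B: at 5 years per lamina, 3707 × 5 = 18535 years. For B, 0.034 mm/year × 18535 years = 630.2 mm.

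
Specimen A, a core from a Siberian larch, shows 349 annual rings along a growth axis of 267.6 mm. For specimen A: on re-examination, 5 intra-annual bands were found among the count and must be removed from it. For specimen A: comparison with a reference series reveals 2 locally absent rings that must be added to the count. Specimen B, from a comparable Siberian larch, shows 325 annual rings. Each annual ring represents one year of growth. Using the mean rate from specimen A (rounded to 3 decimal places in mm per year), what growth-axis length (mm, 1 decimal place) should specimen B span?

Specimen A: after corrections the count is 349 − 5 + 2 = 346 annual rings.
A: Mean rate = 267.6 mm / 346 years ≈ 0.773 mm/yr.
B's length ≈ 0.773 × 325 = 251.2 mm.

251.2 mm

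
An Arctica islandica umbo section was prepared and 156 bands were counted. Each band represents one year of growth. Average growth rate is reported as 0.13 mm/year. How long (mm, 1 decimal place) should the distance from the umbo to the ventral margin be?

156 years of growth are recorded.
Predicted length = 0.13 mm/year × 156 years = 20.3 mm.

20.3 mm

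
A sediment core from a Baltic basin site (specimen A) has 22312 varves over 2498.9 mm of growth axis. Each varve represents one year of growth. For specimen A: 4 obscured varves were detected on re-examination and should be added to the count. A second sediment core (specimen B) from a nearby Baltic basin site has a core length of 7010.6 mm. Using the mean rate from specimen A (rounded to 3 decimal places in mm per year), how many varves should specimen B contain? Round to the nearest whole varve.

Specimen A: correcting the raw count gives 22312 + 4 = 22316 true varves.
A: Extension rate ≈ 2498.9 / 22316 = 0.112 mm/year.
For B, 7010.6 / 0.112 = 62594.64 years ≈ 62595 varves.

62595 varves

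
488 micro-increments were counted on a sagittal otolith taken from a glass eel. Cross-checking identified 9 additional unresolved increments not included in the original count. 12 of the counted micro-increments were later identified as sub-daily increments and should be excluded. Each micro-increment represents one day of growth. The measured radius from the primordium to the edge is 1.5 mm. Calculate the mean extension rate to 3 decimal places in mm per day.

After corrections the count is 488 − 12 + 9 = 485 micro-increments.
Mean rate = 1.5 mm / 485 days ≈ 0.003 mm per day.

0.003 mm per day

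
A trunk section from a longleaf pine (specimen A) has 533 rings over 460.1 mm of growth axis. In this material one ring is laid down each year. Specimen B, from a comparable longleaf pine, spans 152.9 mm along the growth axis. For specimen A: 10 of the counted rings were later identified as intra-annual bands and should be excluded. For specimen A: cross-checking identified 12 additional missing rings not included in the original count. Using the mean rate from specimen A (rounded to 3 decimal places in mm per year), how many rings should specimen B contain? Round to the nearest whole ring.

178 rings

Specimen A: correcting the raw count gives 533 − 10 + 12 = 535 true rings.
A: Mean rate = 460.1 mm / 535 years ≈ 0.860 mm/yr.
For B, 152.9 / 0.860 = 177.79 years ≈ 178 rings.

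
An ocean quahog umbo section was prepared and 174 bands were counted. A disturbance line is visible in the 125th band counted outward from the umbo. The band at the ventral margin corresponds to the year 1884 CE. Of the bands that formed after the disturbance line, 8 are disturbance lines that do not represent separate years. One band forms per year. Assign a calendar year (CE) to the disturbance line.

174 − 125 = 49 bands lie beyond the disturbance line toward the ventral margin.
Removing the 8 false bands leaves 49 − 8 = 41 true bands beyond the disturbance line.
1884 − 41 = 1843 CE.

1843 CE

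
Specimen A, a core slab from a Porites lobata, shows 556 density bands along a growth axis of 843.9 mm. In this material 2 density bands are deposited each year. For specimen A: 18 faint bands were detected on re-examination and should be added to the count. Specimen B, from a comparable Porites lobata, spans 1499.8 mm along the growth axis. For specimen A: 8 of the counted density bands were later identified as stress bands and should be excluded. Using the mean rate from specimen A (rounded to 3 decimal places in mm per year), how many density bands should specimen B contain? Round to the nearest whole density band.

Specimen A: correcting the raw count gives 556 − 8 + 18 = 566 true density bands.
Specimen A: 566 density bands at 2 per year is 566 / 2 = 283 years.
A: 843.9 mm over 283 years gives 843.9 / 283 ≈ 2.982 mm per year.
Specimen B: 1499.8 mm / 2.982 mm per year = 502.95 years; at 2 density bands per year that is 502.95 × 2 ≈ 1006 density bands.

1006 density bands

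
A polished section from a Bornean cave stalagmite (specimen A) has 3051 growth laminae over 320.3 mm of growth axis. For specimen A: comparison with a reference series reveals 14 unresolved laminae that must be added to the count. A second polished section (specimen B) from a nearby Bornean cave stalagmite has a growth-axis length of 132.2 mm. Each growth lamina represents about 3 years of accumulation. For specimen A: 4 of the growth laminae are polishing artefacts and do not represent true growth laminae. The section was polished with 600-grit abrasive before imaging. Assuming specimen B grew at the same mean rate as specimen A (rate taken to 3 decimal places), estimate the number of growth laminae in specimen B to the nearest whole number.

Specimen A: adjusted count: 3051 − 4 + 14 = 3061 growth laminae.
Specimen A: at 3 years per growth lamina, 3061 × 3 = 9183 years.
A: Extension rate ≈ 320.3 / 9183 = 0.035 mm/year.
For B, 132.2 / 0.035 = 3777.14 years; at 3 years per growth lamina that is 3777.14 / 3 ≈ 1259 growth laminae.

1259 growth laminae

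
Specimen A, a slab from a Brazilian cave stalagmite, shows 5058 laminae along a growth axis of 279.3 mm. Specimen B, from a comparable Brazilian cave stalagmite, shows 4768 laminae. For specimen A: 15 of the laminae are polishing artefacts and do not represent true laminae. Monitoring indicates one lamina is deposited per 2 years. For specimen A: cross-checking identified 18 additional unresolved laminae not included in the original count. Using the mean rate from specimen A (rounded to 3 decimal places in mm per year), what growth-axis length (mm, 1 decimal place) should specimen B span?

267.0 mm

Specimen A: true lamina count = 5058 − 15 + 18 = 5061.
Specimen A: multiplying by 2 years per lamina: 5061 × 2 = 10122 years.
A: Mean rate = 279.3 mm / 10122 years ≈ 0.028 mm/yr.
Specimen B: multiplying by 2 years per lamina: 4768 × 2 = 9536 years. For B, 0.028 mm/year × 9536 years = 267.0 mm.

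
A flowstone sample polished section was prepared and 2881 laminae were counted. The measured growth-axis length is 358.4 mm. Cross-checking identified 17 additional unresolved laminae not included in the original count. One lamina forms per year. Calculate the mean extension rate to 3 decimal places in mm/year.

After corrections the count is 2881 + 17 = 2898 laminae.
358.4 mm over 2898 years gives 358.4 / 2898 ≈ 0.124 mm/year.

0.124 mm/year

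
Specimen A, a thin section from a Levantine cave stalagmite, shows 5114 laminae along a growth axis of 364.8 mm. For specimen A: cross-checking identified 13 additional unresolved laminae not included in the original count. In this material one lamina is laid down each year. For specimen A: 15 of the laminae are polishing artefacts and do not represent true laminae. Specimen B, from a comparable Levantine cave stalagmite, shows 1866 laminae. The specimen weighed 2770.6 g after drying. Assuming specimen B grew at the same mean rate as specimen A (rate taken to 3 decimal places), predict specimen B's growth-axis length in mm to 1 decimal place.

132.5 mm

Specimen A: after corrections the count is 5114 − 15 + 13 = 5112 laminae.
A: Extension rate ≈ 364.8 / 5112 = 0.071 mm per year.
Length of B = 0.071 × 1866 = 132.5 mm.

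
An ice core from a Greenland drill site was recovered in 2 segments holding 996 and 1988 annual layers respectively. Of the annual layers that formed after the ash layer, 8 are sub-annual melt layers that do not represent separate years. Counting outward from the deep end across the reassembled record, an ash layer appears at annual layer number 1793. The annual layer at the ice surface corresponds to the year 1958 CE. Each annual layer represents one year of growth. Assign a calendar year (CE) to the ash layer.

775 CE

Total annual layers = 996 + 1988 = 2984.
The ash layer sits at annual layer 1793 from the deep end, so 2984 − 1793 = 1191 annual layers formed after it.
Excluding 8 false annual layers: 1191 − 8 = 1183.
Counting back 1183 years from 1958 CE places the ash layer in 1958 − 1183 = 775 CE.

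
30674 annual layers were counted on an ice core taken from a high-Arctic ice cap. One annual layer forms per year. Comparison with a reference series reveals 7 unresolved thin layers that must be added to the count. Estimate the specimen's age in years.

30681 years

True annual layer count = 30674 + 7 = 30681.
One annual layer per year makes the duration 30681 years.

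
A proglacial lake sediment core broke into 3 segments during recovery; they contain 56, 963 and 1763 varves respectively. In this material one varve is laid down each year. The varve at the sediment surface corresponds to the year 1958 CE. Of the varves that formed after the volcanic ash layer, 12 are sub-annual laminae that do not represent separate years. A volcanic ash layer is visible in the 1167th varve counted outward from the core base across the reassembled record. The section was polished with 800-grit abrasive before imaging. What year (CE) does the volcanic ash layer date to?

355 CE

Total varves = 56 + 963 + 1763 = 2782.
The volcanic ash layer sits at varve 1167 from the core base, so 2782 − 1167 = 1615 varves formed after it.
Excluding 12 false varves: 1615 − 12 = 1603.
Counting back 1603 years from 1958 CE places the volcanic ash layer in 1958 − 1603 = 355 CE.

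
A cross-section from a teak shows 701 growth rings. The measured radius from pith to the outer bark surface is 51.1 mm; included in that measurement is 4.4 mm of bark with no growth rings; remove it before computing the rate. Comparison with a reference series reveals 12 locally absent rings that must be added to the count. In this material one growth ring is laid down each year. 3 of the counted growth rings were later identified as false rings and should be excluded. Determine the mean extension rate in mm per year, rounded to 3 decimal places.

True growth ring count = 701 − 3 + 12 = 710.
Removing the 4.4 mm offcut leaves 51.1 − 4.4 = 46.7 mm.
Extension rate ≈ 46.7 / 710 = 0.066 mm per year.

0.066 mm per year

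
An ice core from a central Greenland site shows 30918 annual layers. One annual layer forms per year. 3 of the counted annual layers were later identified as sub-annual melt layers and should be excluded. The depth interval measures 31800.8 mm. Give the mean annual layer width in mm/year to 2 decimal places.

1.03 mm/year

After corrections the count is 30918 − 3 = 30915 annual layers.
Extension rate ≈ 31800.8 / 30915 = 1.03 mm/year.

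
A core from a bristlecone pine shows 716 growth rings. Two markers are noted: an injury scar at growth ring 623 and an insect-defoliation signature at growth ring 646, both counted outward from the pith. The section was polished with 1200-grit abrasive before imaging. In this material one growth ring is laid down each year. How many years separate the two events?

23 yr

646 − 623 = 23 growth rings lie between the two events.
At one growth ring per year, 23 years elapsed between them.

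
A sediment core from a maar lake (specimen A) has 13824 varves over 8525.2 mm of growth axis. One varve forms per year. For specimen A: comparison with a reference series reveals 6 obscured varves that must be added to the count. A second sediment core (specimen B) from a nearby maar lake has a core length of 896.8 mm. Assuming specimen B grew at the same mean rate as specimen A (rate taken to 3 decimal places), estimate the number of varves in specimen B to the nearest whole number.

1456 varves

Specimen A: true varve count = 13824 + 6 = 13830.
A: 8525.2 mm over 13830 years gives 8525.2 / 13830 ≈ 0.616 mm/yr.
Specimen B: 896.8 mm / 0.616 mm per year = 1455.84 years ≈ 1456 varves.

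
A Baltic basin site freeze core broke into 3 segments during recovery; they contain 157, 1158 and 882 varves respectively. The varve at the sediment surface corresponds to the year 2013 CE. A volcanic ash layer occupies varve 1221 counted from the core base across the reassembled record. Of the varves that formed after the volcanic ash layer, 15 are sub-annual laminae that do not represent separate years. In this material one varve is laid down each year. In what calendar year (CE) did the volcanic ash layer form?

Total varves = 157 + 1158 + 882 = 2197.
2197 − 1221 = 976 varves lie beyond the volcanic ash layer toward the sediment surface.
Excluding 15 false varves: 976 − 15 = 961.
Counting back 961 years from 2013 CE places the volcanic ash layer in 2013 − 961 = 1052 CE.

1052 CE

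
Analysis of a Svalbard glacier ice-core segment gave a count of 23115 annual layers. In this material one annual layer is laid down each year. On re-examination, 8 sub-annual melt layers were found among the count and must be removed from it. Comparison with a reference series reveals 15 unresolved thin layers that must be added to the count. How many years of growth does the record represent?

After corrections the count is 23115 − 8 + 15 = 23122 annual layers.
With a one-to-one annual layer periodicity this is 23122 years.

23122 years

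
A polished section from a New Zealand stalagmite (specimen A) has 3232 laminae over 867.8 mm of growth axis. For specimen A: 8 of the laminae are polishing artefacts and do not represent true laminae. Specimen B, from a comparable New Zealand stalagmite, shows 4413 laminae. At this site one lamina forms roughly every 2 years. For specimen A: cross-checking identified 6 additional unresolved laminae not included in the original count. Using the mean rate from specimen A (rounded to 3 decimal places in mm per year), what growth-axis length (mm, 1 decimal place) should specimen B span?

Specimen A: after corrections the count is 3232 − 8 + 6 = 3230 laminae.
Specimen A: 3230 laminae at 2 years each span 3230 × 2 = 6460 years.
A: Extension rate ≈ 867.8 / 6460 = 0.134 mm/yr.
Specimen B: multiplying by 2 years per lamina: 4413 × 2 = 8826 years. For B, 0.134 mm/year × 8826 years = 1182.7 mm.

1182.7 mm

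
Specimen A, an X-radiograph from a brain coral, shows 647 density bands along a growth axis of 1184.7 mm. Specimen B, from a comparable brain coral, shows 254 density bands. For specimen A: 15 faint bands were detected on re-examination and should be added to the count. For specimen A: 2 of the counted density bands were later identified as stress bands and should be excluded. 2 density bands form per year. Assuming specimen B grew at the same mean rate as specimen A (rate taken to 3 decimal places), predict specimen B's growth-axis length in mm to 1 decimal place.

455.9 mm

Specimen A: correcting the raw count gives 647 − 2 + 15 = 660 true density bands.
Specimen A: 660 density bands at 2 per year is 660 / 2 = 330 years.
A: 1184.7 mm over 330 years gives 1184.7 / 330 ≈ 3.590 mm/year.
Specimen B: dividing by 2 density bands per year: 254 / 2 = 127 years. B's length ≈ 3.590 × 127 = 455.9 mm.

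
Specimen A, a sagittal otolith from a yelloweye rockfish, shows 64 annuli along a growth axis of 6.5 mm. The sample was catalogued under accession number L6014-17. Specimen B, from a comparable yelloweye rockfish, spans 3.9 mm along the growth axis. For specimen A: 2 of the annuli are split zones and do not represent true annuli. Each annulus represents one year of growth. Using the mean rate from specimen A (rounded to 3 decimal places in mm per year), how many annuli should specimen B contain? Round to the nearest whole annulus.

Specimen A: true annulus count = 64 − 2 = 62.
A: Extension rate ≈ 6.5 / 62 = 0.105 mm/year.
Specimen B: 3.9 mm / 0.105 mm per year = 37.14 years ≈ 37 annuli.

37 annuli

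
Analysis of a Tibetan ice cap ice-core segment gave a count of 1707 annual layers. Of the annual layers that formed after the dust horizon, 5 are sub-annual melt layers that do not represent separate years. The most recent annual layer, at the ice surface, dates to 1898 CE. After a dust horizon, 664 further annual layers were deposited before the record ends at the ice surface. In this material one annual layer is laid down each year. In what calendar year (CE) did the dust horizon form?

1239 CE

There are 664 annual layers younger than the dust horizon.
664 − 5 false = 659 true annual layers after the dust horizon.
The annual layer at the ice surface is 1898 CE, so the dust horizon dates to 1898 − 659 = 1239 CE.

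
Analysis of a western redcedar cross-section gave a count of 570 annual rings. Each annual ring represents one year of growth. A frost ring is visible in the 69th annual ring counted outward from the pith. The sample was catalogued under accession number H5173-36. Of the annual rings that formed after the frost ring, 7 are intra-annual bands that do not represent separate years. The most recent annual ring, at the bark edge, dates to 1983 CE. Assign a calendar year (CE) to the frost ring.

Between annual ring 69 and the bark edge there are 570 − 69 = 501 annual rings.
Removing the 7 false annual rings leaves 501 − 7 = 494 true annual rings beyond the frost ring.
Counting back 494 years from 1983 CE places the frost ring in 1983 − 494 = 1489 CE.

1489 CE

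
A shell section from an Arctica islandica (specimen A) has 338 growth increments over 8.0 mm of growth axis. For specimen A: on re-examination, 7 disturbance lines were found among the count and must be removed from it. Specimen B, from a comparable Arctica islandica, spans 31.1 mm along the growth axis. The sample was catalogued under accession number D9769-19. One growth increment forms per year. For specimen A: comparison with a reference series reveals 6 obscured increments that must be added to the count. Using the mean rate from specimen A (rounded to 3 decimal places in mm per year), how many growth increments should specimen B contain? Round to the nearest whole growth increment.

1296 growth increments

Specimen A: after corrections the count is 338 − 7 + 6 = 337 growth increments.
A: Extension rate ≈ 8.0 / 337 = 0.024 mm per year.
Specimen B: 31.1 mm / 0.024 mm per year = 1295.83 years ≈ 1296 growth increments.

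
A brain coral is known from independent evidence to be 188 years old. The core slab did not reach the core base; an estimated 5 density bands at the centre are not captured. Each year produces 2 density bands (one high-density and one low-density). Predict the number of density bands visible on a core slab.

371 density bands

Expected density bands: 188 × 2 = 376.
376 − 5 missed = 371 density bands expected in the prepared section.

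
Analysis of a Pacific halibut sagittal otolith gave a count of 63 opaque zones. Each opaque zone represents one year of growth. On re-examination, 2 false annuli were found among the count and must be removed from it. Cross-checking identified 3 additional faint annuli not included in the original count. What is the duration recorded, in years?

64 years

Correcting the raw count gives 63 − 2 + 3 = 64 true opaque zones.
At one opaque zone per year, that is 64 years.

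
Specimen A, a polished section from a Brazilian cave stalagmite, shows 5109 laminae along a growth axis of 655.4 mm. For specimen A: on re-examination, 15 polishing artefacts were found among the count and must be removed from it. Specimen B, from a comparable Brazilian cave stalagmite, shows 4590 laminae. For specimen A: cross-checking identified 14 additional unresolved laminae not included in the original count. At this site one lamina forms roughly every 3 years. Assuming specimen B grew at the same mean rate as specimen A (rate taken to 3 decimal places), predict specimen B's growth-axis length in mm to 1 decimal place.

592.1 mm

Specimen A: correcting the raw count gives 5109 − 15 + 14 = 5108 true laminae.
Specimen A: multiplying by 3 years per lamina: 5108 × 3 = 15324 years.
A: Extension rate ≈ 655.4 / 15324 = 0.043 mm per year.
Specimen B: at 3 years per lamina, 4590 × 3 = 13770 years. B's length ≈ 0.043 × 13770 = 592.1 mm.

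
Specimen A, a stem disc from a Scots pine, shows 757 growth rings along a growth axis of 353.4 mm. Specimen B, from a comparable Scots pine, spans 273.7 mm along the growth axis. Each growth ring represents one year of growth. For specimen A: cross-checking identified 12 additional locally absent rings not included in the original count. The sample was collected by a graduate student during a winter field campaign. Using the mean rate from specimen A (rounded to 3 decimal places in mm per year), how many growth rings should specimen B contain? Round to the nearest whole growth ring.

595 growth rings

Specimen A: adjusted count: 757 + 12 = 769 growth rings.
A: Extension rate ≈ 353.4 / 769 = 0.460 mm/year.
For B, 273.7 / 0.460 = 595.00 years ≈ 595 growth rings.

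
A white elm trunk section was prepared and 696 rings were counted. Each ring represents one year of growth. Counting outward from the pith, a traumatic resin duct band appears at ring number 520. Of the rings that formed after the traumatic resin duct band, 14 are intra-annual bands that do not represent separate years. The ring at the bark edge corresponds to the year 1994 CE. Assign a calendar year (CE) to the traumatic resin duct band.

Between ring 520 and the bark edge there are 696 − 520 = 176 rings.
Excluding 14 false rings: 176 − 14 = 162.
1994 − 162 = 1832 CE.

1832 CE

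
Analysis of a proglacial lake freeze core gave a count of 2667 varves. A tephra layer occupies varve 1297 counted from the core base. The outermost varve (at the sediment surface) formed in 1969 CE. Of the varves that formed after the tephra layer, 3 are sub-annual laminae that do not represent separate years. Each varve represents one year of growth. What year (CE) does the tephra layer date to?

602 CE

Between varve 1297 and the sediment surface there are 2667 − 1297 = 1370 varves.
Removing the 3 false varves leaves 1370 − 3 = 1367 true varves beyond the tephra layer.
The varve at the sediment surface is 1969 CE, so the tephra layer dates to 1969 − 1367 = 602 CE.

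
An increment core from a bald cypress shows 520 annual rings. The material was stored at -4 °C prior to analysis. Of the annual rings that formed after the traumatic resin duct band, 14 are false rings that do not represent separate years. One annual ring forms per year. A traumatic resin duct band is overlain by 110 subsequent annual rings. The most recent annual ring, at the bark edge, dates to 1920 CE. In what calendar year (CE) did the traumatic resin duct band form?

There are 110 annual rings younger than the traumatic resin duct band.
Removing the 14 false annual rings leaves 110 − 14 = 96 true annual rings beyond the traumatic resin duct band.
Counting back 96 years from 1920 CE places the traumatic resin duct band in 1920 − 96 = 1824 CE.

1824 CE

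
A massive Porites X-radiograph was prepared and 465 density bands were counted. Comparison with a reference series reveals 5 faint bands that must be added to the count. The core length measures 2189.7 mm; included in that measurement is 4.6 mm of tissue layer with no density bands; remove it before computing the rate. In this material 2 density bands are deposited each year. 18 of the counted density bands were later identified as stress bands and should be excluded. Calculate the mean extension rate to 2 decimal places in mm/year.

Correcting the raw count gives 465 − 18 + 5 = 452 true density bands.
With 2 density bands per year, 452 / 2 = 226 years.
The growth record spans 2189.7 − 4.6 = 2185.1 mm.
Extension rate ≈ 2185.1 / 226 = 9.67 mm/year.

9.67 mm/year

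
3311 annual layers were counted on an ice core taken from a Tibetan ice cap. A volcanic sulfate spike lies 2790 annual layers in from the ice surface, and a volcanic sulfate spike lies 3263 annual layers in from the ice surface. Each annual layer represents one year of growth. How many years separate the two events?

473 yr

Separation: 3263 − 2790 = 473 annual layers.
At one annual layer per year, 473 years elapsed between them.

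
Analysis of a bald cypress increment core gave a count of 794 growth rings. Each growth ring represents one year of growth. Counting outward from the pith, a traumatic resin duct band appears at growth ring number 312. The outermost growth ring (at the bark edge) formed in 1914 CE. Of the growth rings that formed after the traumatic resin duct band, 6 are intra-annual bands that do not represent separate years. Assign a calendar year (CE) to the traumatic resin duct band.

794 − 312 = 482 growth rings lie beyond the traumatic resin duct band toward the bark edge.
482 − 6 false = 476 true growth rings after the traumatic resin duct band.
The growth ring at the bark edge is 1914 CE, so the traumatic resin duct band dates to 1914 − 476 = 1438 CE.

1438 CE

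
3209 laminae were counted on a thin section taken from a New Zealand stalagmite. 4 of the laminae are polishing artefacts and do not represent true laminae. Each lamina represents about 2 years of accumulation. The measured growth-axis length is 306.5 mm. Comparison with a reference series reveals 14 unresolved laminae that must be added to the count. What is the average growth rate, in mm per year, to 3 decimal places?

After corrections the count is 3209 − 4 + 14 = 3219 laminae.
At 2 years per lamina, 3219 × 2 = 6438 years.
306.5 mm over 6438 years gives 306.5 / 6438 ≈ 0.048 mm per year.

0.048 mm per year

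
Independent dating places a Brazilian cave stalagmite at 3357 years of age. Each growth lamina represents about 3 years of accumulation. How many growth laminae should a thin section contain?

1119 growth laminae

At 3 years per growth lamina, 3357 / 3 = 1119 growth laminae are expected.
So 1119 growth laminae should be present.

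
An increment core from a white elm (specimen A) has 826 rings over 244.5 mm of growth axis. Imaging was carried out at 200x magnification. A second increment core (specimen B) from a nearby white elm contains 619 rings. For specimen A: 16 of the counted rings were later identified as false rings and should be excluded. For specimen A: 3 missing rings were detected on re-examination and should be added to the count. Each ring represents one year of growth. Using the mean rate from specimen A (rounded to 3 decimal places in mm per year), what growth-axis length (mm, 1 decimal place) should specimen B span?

Specimen A: true ring count = 826 − 16 + 3 = 813.
A: Mean rate = 244.5 mm / 813 years ≈ 0.301 mm per year.
B's length ≈ 0.301 × 619 = 186.3 mm.

186.3 mm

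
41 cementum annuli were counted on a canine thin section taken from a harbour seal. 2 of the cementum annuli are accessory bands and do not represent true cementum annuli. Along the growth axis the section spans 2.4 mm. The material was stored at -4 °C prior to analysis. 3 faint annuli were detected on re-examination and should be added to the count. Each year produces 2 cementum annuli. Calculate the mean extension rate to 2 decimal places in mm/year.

0.11 mm/year

After corrections the count is 41 − 2 + 3 = 42 cementum annuli.
Dividing by 2 cementum annuli per year: 42 / 2 = 21 years.
2.4 mm over 21 years gives 2.4 / 21 ≈ 0.11 mm/year.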